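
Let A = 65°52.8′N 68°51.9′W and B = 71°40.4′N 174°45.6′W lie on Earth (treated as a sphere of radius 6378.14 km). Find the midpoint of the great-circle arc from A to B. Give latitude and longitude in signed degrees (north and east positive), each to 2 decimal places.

76.64°, -112.02°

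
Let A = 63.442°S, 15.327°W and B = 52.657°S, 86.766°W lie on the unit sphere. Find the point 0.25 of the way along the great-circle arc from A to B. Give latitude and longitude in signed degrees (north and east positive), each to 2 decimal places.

Central angle δ = 0.6477 rad. Interpolating on the sphere with fraction f = 0.25:
P = [sin((1−f)δ)·A + sin(fδ)·B] / sin δ = 0.7738·A + 0.2672·B in Cartesian coordinates,
giving P = (0.3428, -0.2533, -0.9046), i.e. latitude -64.77°, longitude -36.46°.

-64.77°, -36.46°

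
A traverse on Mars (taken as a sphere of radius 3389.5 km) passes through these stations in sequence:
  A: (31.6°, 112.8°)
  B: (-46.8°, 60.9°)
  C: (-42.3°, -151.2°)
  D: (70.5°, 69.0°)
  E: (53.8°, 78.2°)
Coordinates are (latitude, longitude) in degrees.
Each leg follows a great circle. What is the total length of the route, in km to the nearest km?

20133 km

Leg A→B: central angle 1.5930 rad, distance 5399.5 km.
Leg B→C: central angle 1.5091 rad, distance 5115.0 km.
Leg C→D: central angle 2.5374 rad, distance 8600.7 km.
Leg D→E: central angle 0.3002 rad, distance 1017.4 km.
Total: 5399.5 + 5115.0 + 8600.7 + 1017.4 ≈ 20133 km.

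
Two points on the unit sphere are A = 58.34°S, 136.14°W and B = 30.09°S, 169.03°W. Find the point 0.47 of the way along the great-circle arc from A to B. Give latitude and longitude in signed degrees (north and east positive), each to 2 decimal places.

-46.20°, -155.79°

The central angle between A and B is δ = 0.6299 rad.
With f = 0.47, the slerp weights are sin((1−f)δ)/sin δ = 0.5563 and sin(fδ)/sin δ = 0.4953.
Weighted sum of the unit vectors: (0.5563)·(-0.3785,-0.3637,-0.8512) + (0.4953)·(-0.8494,-0.1647,-0.5014) = (-0.6312, -0.2839, -0.7218).
Converting back: φ = atan2(z, √(x²+y²)) = -46.20°, λ = atan2(y, x) = -155.79°.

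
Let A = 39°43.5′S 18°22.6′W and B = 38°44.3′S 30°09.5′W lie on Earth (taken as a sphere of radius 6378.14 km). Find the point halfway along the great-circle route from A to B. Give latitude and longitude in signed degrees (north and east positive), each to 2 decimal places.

The central angle between A and B is δ = 0.1601 rad.
With f = 0.5, the slerp weights are sin((1−f)δ)/sin δ = 0.5016 and sin(fδ)/sin δ = 0.5016.
Weighted sum of the unit vectors: (0.5016)·(0.7299,-0.2425,-0.6391) + (0.5016)·(0.6744,-0.3919,-0.6258) = (0.7044, -0.3182, -0.6345).
Converting back: φ = atan2(z, √(x²+y²)) = -39.38°, λ = atan2(y, x) = -24.31°.

-39.38°, -24.31°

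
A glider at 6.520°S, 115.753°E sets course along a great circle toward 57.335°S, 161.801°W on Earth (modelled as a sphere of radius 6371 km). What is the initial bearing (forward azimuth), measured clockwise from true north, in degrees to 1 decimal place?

147.1°

With φ₁ = -0.1138, φ₂ = -1.0007, Δλ = 1.4390 rad, the forward-azimuth formula gives
θ = atan2( sin Δλ cos φ₂ , cos φ₁ sin φ₂ − sin φ₁ cos φ₂ cos Δλ ) = atan2(0.5350, -0.8283) = 147.14°.
So the initial bearing is 147.1°.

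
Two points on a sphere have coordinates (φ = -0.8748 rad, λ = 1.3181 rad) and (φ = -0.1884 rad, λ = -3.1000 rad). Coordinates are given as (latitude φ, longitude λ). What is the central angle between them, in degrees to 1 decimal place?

92.2°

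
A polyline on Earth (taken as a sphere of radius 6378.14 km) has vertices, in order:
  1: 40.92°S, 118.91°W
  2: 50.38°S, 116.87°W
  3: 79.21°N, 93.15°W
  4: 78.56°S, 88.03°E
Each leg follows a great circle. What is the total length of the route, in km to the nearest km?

35536 km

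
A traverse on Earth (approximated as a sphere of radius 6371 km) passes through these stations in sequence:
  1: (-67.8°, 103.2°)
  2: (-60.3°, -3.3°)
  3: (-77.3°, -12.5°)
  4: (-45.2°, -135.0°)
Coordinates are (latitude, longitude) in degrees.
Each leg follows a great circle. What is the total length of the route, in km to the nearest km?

Leg 1→2: central angle 0.7211 rad, distance 4594.2 km.
Leg 2→3: central angle 0.3015 rad, distance 1920.6 km.
Leg 3→4: central angle 0.9160 rad, distance 5836.0 km.
Total: 4594.2 + 1920.6 + 5836.0 ≈ 12351 km.

12351 km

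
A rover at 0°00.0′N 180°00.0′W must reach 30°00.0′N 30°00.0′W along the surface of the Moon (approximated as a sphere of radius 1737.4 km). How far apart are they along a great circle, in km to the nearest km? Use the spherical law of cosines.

4203 km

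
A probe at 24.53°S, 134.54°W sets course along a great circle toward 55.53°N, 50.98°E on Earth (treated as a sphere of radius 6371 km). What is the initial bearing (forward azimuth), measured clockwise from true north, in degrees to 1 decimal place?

354.0°

With φ₁ = -0.4281, φ₂ = 0.9692, Δλ = -3.0453 rad, the forward-azimuth formula gives
θ = atan2( sin Δλ cos φ₂ , cos φ₁ sin φ₂ − sin φ₁ cos φ₂ cos Δλ ) = atan2(-0.0544, 0.5161) = -6.02°.
Adding 360° brings this into [0°, 360°): 354.0°.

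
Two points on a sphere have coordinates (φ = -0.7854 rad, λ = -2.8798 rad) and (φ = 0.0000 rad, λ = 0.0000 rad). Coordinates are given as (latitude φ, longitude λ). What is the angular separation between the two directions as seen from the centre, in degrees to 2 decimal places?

133.08°

Let φ₁ = -0.7854 rad, φ₂ = 0.0000 rad, and Δλ = 2.8798 rad.
cos c = sin φ₁ sin φ₂ + cos φ₁ cos φ₂ cos Δλ = (-0.7071)(0.0000) + (0.7071)(1.0000)(-0.9659) = -0.68301,
so c = arccos(-0.68301) = 2.32268 rad.
So the angular separation is 133.08°.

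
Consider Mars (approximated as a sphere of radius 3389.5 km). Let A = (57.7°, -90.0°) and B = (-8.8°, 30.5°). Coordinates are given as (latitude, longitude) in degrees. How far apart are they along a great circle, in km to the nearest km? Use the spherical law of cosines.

With latitudes φ₁ = 57.700°, φ₂ = -8.800° and longitude difference Δλ = 120.500°:
cos c = sin φ₁ sin φ₂ + cos φ₁ cos φ₂ cos Δλ = (0.8453)(-0.1530) + (0.5344)(0.9882)(-0.5075) = -0.39732,
so c = arccos(-0.39732) = 1.97940 rad.
Distance = R·c = 3389.5 × 1.9794 ≈ 6709 km.

6709 km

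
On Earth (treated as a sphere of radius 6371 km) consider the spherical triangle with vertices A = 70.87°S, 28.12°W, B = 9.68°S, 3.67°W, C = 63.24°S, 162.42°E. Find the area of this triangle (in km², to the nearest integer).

9705456 km²

Side lengths (central angles): a = 1.8553, b = 0.7975, c = 1.1007 rad; semiperimeter s = 1.8768.
By l'Huilier's theorem, tan(E/4) = √[tan(s/2) tan((s−a)/2) tan((s−b)/2) tan((s−c)/2)], giving spherical excess E = 0.2391 rad.
Area = E·R² = 0.2391 × (6371)² ≈ 9705456 km².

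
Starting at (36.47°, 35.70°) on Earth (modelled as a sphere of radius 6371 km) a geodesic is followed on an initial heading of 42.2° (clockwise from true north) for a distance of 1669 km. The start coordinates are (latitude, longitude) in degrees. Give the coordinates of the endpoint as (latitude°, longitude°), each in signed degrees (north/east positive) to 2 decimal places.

46.75°, 50.41°

Angular distance δ = d/R = 1669/6371 = 0.26197 rad; initial bearing θ = 0.7365 rad.
sin φ₂ = sin φ₁ cos δ + cos φ₁ sin δ cos θ = (0.5944)(0.9659) + (0.8042)(0.2590)(0.7408) = 0.7284, so φ₂ = 46.75°.
Δλ = atan2(sin θ sin δ cos φ₁, cos δ − sin φ₁ sin φ₂) = atan2(0.1399, 0.5329) = 14.709°.
λ₂ = 35.700° + 14.709° = 50.41°.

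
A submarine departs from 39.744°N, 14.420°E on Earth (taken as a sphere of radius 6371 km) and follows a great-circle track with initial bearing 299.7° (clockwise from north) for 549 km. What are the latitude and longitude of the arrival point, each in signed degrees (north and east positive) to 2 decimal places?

42.05°, 8.64°

Angular distance δ = d/R = 549/6371 = 0.08617 rad; initial bearing θ = 5.2308 rad.
sin φ₂ = sin φ₁ cos δ + cos φ₁ sin δ cos θ = (0.6394)(0.9963) + (0.7689)(0.0861)(0.4955) = 0.6698, so φ₂ = 42.05°.
Δλ = atan2(sin θ sin δ cos φ₁, cos δ − sin φ₁ sin φ₂) = atan2(-0.0575, 0.5681) = -5.778°.
λ₂ = 14.420° − 5.778° = 8.64°.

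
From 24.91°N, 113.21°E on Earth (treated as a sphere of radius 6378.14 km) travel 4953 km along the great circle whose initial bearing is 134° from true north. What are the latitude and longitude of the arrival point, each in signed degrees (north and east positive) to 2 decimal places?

-8.11°, 143.82°

Angular distance δ = d/R = 4953/6378.14 = 0.77656 rad; initial bearing θ = 2.3387 rad.
sin φ₂ = sin φ₁ cos δ + cos φ₁ sin δ cos θ = (0.4212)(0.7133) + (0.9070)(0.7008)(-0.6947) = -0.1411, so φ₂ = -8.11°.
Δλ = atan2(sin θ sin δ cos φ₁, cos δ − sin φ₁ sin φ₂) = atan2(0.4572, 0.7728) = 30.612°.
λ₂ = 113.210° + 30.612° = 143.82°.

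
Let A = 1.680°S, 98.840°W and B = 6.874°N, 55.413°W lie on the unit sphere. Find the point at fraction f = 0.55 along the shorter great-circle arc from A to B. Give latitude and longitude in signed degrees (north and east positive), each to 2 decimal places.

Central angle δ = 0.7710 rad. Interpolating on the sphere with fraction f = 0.55:
P = [sin((1−f)δ)·A + sin(fδ)·B] / sin δ = 0.4880·A + 0.5904·B in Cartesian coordinates,
giving P = (0.2578, -0.9646, 0.0564), i.e. latitude 3.23°, longitude -75.04°.

3.23°, -75.04°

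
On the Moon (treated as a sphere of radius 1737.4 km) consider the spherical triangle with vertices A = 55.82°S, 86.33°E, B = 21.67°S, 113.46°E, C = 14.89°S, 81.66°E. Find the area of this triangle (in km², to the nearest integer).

Side lengths (central angles): a = 0.5391, b = 0.7171, c = 0.6918 rad; semiperimeter s = 0.9740.
By l'Huilier's theorem, tan(E/4) = √[tan(s/2) tan((s−a)/2) tan((s−b)/2) tan((s−c)/2)], giving spherical excess E = 0.1852 rad.
Area = E·R² = 0.1852 × (1737.4)² ≈ 558950 km².

558950 km²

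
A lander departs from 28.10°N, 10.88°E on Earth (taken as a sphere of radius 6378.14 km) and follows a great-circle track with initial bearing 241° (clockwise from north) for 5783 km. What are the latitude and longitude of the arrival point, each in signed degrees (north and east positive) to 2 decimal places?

Angular distance δ = d/R = 5783/6378.14 = 0.90669 rad; initial bearing θ = 4.2062 rad.
sin φ₂ = sin φ₁ cos δ + cos φ₁ sin δ cos θ = (0.4710)(0.6164) + (0.8821)(0.7875)(-0.4848) = -0.0465, so φ₂ = -2.66°.
Δλ = atan2(sin θ sin δ cos φ₁, cos δ − sin φ₁ sin φ₂) = atan2(-0.6076, 0.6382) = -43.589°.
λ₂ = 10.880° − 43.589° = -32.71°.

-2.66°, -32.71°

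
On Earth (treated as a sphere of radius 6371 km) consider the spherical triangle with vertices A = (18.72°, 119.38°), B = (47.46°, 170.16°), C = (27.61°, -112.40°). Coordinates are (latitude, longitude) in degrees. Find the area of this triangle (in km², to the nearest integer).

3176313 km²

Side lengths (central angles): a = 1.0795, b = 1.9503, c = 0.8745 rad; semiperimeter s = 1.9522.
By l'Huilier's theorem, tan(E/4) = √[tan(s/2) tan((s−a)/2) tan((s−b)/2) tan((s−c)/2)], giving spherical excess E = 0.0783 rad.
Area = E·R² = 0.0783 × (6371)² ≈ 3176313 km².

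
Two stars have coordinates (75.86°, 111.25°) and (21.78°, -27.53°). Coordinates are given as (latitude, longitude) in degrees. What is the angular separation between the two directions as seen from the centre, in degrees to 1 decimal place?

With latitudes φ₁ = 75.860°, φ₂ = 21.780° and longitude difference Δλ = -138.780°:
Haversine: a = sin²(Δφ/2) + cos φ₁ cos φ₂ sin²(Δλ/2) = 0.2067 + (0.2443)(0.9286)(0.8761) = 0.40542.
Central angle c = 2·arcsin(√a) = 1.38048 rad.
So the angular separation is 79.1°.

79.1°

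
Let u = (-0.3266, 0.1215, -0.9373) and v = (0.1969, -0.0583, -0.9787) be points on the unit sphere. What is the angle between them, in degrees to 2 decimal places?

u·v = 0.8459; |u| = 1.0000, |v| = 1.0000.
cos θ = (u·v)/(|u||v|) = 0.8460, so θ = 32.23°.

32.23°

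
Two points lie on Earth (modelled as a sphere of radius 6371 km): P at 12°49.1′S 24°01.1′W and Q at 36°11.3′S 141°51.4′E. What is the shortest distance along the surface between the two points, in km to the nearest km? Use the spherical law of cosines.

14368 km

Let φ₁ = -0.2237 rad, φ₂ = -0.6316 rad, and Δλ = 2.8951 rad.
cos c = sin φ₁ sin φ₂ + cos φ₁ cos φ₂ cos Δλ = (-0.2219)(-0.5904) + (0.9751)(0.8071)(-0.9698) = -0.63218,
so c = arccos(-0.63218) = 2.25516 rad.
Distance = R·c = 6371 × 2.2552 ≈ 14368 km.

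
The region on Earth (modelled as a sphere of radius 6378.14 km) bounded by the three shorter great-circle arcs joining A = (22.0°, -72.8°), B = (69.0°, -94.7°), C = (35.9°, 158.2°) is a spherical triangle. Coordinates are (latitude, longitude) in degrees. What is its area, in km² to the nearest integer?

Side lengths (central angles): a = 1.0905, b = 1.8266, c = 0.8526 rad; semiperimeter s = 1.8848.
By l'Huilier's theorem, tan(E/4) = √[tan(s/2) tan((s−a)/2) tan((s−b)/2) tan((s−c)/2)], giving spherical excess E = 0.3895 rad.
Area = E·R² = 0.3895 × (6378.14)² ≈ 15845956 km².

15845956 km²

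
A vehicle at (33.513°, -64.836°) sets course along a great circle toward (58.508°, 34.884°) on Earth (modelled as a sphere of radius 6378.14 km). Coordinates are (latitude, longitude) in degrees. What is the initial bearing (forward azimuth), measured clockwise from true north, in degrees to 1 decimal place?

With φ₁ = 0.5849, φ₂ = 1.0212, Δλ = 1.7404 rad, the forward-azimuth formula gives
θ = atan2( sin Δλ cos φ₂ , cos φ₁ sin φ₂ − sin φ₁ cos φ₂ cos Δλ ) = atan2(0.5149, 0.7597) = 34.13°.
So the initial bearing is 34.1°.

34.1°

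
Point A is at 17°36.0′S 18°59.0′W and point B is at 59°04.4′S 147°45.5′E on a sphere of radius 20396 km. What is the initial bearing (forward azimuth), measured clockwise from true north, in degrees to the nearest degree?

173°

With φ₁ = -0.3072, φ₂ = -1.0310, Δλ = 2.9102 rad, the forward-azimuth formula gives
θ = atan2( sin Δλ cos φ₂ , cos φ₁ sin φ₂ − sin φ₁ cos φ₂ cos Δλ ) = atan2(0.1179, -0.9689) = 173.06°.
So the initial bearing is 173°.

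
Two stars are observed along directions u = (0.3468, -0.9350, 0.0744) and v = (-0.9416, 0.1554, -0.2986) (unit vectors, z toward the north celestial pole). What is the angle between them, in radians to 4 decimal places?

2.0876 rad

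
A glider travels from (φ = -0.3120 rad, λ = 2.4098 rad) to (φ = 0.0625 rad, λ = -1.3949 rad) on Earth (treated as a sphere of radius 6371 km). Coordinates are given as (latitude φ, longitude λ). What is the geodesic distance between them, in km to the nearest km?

15584 km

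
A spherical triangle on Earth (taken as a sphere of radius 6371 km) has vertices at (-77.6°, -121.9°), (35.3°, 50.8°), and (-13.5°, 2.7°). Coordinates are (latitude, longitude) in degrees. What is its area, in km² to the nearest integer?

44844937 km²

Side lengths (central angles): a = 1.1646, b = 1.4611, c = 2.4012 rad; semiperimeter s = 2.5135.
By l'Huilier's theorem, tan(E/4) = √[tan(s/2) tan((s−a)/2) tan((s−b)/2) tan((s−c)/2)], giving spherical excess E = 1.1048 rad.
Area = E·R² = 1.1048 × (6371)² ≈ 44844937 km².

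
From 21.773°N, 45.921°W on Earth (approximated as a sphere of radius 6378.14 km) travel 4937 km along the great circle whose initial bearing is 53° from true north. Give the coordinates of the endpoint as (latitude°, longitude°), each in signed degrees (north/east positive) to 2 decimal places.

40.99°, 1.78°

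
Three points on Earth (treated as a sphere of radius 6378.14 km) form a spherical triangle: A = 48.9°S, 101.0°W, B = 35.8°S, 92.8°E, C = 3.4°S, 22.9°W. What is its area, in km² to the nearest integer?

70806756 km²

Side lengths (central angles): a = 1.8927, b = 1.3898, c = 1.6479 rad; semiperimeter s = 2.4652.
By l'Huilier's theorem, tan(E/4) = √[tan(s/2) tan((s−a)/2) tan((s−b)/2) tan((s−c)/2)], giving spherical excess E = 1.7406 rad.
Area = E·R² = 1.7406 × (6378.14)² ≈ 70806756 km².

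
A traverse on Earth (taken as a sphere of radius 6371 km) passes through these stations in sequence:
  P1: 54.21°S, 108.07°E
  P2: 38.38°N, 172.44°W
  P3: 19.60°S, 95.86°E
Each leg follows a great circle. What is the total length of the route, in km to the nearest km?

Leg P1→P2: central angle 2.0043 rad, distance 12769.1 km.
Leg P2→P3: central angle 1.8031 rad, distance 11487.3 km.
Total: 12769.1 + 11487.3 ≈ 24256 km.

24256 km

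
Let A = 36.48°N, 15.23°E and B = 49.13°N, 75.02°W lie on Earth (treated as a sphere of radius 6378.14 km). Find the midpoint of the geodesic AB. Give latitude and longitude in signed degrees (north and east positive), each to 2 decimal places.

The central angle between A and B is δ = 1.1071 rad.
With f = 0.5, the slerp weights are sin((1−f)δ)/sin δ = 0.5878 and sin(fδ)/sin δ = 0.5878.
Weighted sum of the unit vectors: (0.5878)·(0.7758,0.2112,0.5945) + (0.5878)·(0.1691,-0.6321,0.7562) = (0.5554, -0.2474, 0.7939).
Converting back: φ = atan2(z, √(x²+y²)) = 52.55°, λ = atan2(y, x) = -24.01°.

52.55°, -24.01°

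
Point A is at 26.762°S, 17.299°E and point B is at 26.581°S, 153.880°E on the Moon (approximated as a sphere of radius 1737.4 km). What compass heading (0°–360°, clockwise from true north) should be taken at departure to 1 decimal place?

Δλ = 136.581° = 2.3838 rad.
y = sin Δλ · cos φ₂ = (0.6873)(0.8943) = 0.6147
x = cos φ₁ sin φ₂ − sin φ₁ cos φ₂ cos Δλ = (0.8929)(-0.4475) − (-0.4503)(0.8943)(-0.7263) = -0.6920
θ = atan2(y, x) = 138.39°, so the bearing is 138.4°.

138.4°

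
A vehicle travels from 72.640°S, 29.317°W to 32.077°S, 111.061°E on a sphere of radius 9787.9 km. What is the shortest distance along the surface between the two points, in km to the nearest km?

12268 km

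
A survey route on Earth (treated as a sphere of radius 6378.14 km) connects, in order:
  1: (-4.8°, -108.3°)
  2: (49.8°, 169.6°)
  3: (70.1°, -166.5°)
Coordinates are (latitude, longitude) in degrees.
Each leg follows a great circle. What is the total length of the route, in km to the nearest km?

Leg 1→2: central angle 1.5463 rad, distance 9862.5 km.
Leg 2→3: central angle 0.4051 rad, distance 2584.0 km.
Total: 9862.5 + 2584.0 ≈ 12447 km.

12447 km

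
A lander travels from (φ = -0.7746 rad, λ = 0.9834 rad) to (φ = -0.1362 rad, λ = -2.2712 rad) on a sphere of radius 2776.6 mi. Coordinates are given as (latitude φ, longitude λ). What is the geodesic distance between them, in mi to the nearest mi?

6178 mi

With latitudes φ₁ = -44.381°, φ₂ = -7.804° and longitude difference Δλ = 173.525°:
cos c = sin φ₁ sin φ₂ + cos φ₁ cos φ₂ cos Δλ = (-0.6994)(-0.1358) + (0.7147)(0.9907)(-0.9936) = -0.60860,
so c = arccos(-0.60860) = 2.22509 rad.
Distance = R·c = 2776.6 × 2.2251 ≈ 6178 mi.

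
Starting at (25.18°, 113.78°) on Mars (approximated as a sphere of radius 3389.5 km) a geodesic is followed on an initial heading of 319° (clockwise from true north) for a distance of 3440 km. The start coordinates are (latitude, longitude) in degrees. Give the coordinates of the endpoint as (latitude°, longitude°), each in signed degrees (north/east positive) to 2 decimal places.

Angular distance δ = d/R = 3440/3389.5 = 1.01490 rad; initial bearing θ = 5.5676 rad.
sin φ₂ = sin φ₁ cos δ + cos φ₁ sin δ cos θ = (0.4255)(0.5277) + (0.9050)(0.8494)(0.7547) = 0.8047, so φ₂ = 53.58°.
Δλ = atan2(sin θ sin δ cos φ₁, cos δ − sin φ₁ sin φ₂) = atan2(-0.5043, 0.1853) = -69.821°.
λ₂ = 113.780° − 69.821° = 43.96°.

53.58°, 43.96°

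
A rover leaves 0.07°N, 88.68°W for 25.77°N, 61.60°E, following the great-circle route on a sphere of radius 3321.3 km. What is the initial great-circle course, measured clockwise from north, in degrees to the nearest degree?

46°

Δλ = 150.280° = 2.6229 rad.
y = sin Δλ · cos φ₂ = (0.4958)(0.9005) = 0.4465
x = cos φ₁ sin φ₂ − sin φ₁ cos φ₂ cos Δλ = (1.0000)(0.4348) − (0.0012)(0.9005)(-0.8685) = 0.4357
θ = atan2(y, x) = 45.70°, so the bearing is 46°.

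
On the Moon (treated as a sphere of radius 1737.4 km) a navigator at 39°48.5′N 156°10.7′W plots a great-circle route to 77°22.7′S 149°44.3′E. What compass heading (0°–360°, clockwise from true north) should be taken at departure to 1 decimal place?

192.0°

With φ₁ = 0.6948, φ₂ = -1.3505, Δλ = -0.9439 rad, the forward-azimuth formula gives
θ = atan2( sin Δλ cos φ₂ , cos φ₁ sin φ₂ − sin φ₁ cos φ₂ cos Δλ ) = atan2(-0.1770, -0.8317) = -167.99°.
Adding 360° brings this into [0°, 360°): 192.0°.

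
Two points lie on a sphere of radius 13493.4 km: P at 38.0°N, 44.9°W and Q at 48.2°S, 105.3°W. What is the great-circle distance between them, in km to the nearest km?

23906 km

With latitudes φ₁ = 38.000°, φ₂ = -48.200° and longitude difference Δλ = -60.400°:
Haversine: a = sin²(Δφ/2) + cos φ₁ cos φ₂ sin²(Δλ/2) = 0.4669 + (0.7880)(0.6665)(0.2530) = 0.59976.
Central angle c = 2·arcsin(√a) = 1.77167 rad.
Distance = R·c = 13493.4 × 1.7717 ≈ 23906 km.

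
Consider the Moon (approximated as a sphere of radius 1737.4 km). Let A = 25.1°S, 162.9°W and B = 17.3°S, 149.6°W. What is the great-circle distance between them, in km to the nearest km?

444 km

Let φ₁ = -0.4381 rad, φ₂ = -0.3019 rad, and Δλ = 0.2321 rad.
Haversine: a = sin²(Δφ/2) + cos φ₁ cos φ₂ sin²(Δλ/2) = 0.0046 + (0.9056)(0.9548)(0.0134) = 0.01622.
Central angle c = 2·arcsin(√a) = 0.25542 rad.
Distance = R·c = 1737.4 × 0.2554 ≈ 444 km.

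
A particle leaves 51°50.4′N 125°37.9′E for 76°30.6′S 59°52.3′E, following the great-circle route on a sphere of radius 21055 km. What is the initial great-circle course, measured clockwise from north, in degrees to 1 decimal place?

With φ₁ = 0.9048, φ₂ = -1.3354, Δλ = -1.1477 rad, the forward-azimuth formula gives
θ = atan2( sin Δλ cos φ₂ , cos φ₁ sin φ₂ − sin φ₁ cos φ₂ cos Δλ ) = atan2(-0.2127, -0.6761) = -162.54°.
Adding 360° brings this into [0°, 360°): 197.5°.

197.5°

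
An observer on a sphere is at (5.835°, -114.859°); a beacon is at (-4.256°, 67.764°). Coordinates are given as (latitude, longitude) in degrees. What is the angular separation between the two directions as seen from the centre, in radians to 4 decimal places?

Let φ₁ = 0.1018 rad, φ₂ = -0.0743 rad, and Δλ = -3.0958 rad.
Haversine: a = sin²(Δφ/2) + cos φ₁ cos φ₂ sin²(Δλ/2) = 0.0077 + (0.9948)(0.9972)(0.9995) = 0.99929.
Central angle c = 2·arcsin(√a) = 3.08831 rad.
So the angular separation is 3.0883 rad.

3.0883 rad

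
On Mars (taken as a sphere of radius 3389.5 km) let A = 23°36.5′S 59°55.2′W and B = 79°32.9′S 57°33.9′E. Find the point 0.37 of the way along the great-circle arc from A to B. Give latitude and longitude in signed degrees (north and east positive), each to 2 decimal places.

Central angle δ = 1.2481 rad. Interpolating on the sphere with fraction f = 0.37:
P = [sin((1−f)δ)·A + sin(fδ)·B] / sin δ = 0.7463·A + 0.4698·B in Cartesian coordinates,
giving P = (0.3884, -0.5198, -0.7609), i.e. latitude -49.54°, longitude -53.23°.

-49.54°, -53.23°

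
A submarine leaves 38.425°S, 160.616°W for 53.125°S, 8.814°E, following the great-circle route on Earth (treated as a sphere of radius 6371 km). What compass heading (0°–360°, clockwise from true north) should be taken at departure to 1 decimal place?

173.7°

Δλ = 169.430° = 2.9571 rad.
y = sin Δλ · cos φ₂ = (0.1834)(0.6001) = 0.1101
x = cos φ₁ sin φ₂ − sin φ₁ cos φ₂ cos Δλ = (0.7834)(-0.7999) − (-0.6215)(0.6001)(-0.9830) = -0.9933
θ = atan2(y, x) = 173.68°, so the bearing is 173.7°.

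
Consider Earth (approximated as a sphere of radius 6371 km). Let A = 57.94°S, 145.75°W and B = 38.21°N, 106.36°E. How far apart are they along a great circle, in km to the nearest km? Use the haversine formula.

14535 km

With latitudes φ₁ = -57.940°, φ₂ = 38.210° and longitude difference Δλ = -107.890°:
Haversine: a = sin²(Δφ/2) + cos φ₁ cos φ₂ sin²(Δλ/2) = 0.5536 + (0.5308)(0.7857)(0.6536) = 0.82617.
Central angle c = 2·arcsin(√a) = 2.28146 rad.
Distance = R·c = 6371 × 2.2815 ≈ 14535 km.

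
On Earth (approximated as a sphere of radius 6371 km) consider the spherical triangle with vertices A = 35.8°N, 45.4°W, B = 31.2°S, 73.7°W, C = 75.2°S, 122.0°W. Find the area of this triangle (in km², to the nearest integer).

6662305 km²

Side lengths (central angles): a = 0.8682, b = 2.1148, c = 1.2579 rad; semiperimeter s = 2.1204.
By l'Huilier's theorem, tan(E/4) = √[tan(s/2) tan((s−a)/2) tan((s−b)/2) tan((s−c)/2)], giving spherical excess E = 0.1641 rad.
Area = E·R² = 0.1641 × (6371)² ≈ 6662305 km².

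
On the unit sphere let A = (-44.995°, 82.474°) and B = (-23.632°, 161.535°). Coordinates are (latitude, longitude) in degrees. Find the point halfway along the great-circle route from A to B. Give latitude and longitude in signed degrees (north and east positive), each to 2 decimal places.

Central angle δ = 1.1523 rad. Interpolating on the sphere with fraction f = 0.5:
P = [sin((1−f)δ)·A + sin(fδ)·B] / sin δ = 0.5963·A + 0.5963·B in Cartesian coordinates,
giving P = (-0.4629, 0.5910, -0.6606), i.e. latitude -41.35°, longitude 128.07°.

-41.35°, 128.07°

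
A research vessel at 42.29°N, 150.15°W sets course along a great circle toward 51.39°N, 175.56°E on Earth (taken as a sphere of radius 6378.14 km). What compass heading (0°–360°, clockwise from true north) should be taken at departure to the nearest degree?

303°

With φ₁ = 0.7381, φ₂ = 0.8969, Δλ = -0.5985 rad, the forward-azimuth formula gives
θ = atan2( sin Δλ cos φ₂ , cos φ₁ sin φ₂ − sin φ₁ cos φ₂ cos Δλ ) = atan2(-0.3516, 0.2311) = -56.68°.
Adding 360° brings this into [0°, 360°): 303°.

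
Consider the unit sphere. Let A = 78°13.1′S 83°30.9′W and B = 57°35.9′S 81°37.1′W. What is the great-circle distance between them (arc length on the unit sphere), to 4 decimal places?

0.3601

In radians: φ₁ = -1.3652, φ₂ = -1.0053, Δλ = 1.897° = 0.0331 rad.
cos c = sin φ₁ sin φ₂ + cos φ₁ cos φ₂ cos Δλ = (-0.9789)(-0.8443) + (0.2042)(0.5359)(0.9995) = 0.93588,
so c = arccos(0.93588) = 0.36006 rad.
On the unit sphere the arc length equals the central angle: 0.3601.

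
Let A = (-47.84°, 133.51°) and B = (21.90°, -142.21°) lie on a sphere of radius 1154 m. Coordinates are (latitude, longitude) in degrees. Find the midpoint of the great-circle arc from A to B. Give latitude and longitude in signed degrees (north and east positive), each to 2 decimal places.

-17.09°, -176.09°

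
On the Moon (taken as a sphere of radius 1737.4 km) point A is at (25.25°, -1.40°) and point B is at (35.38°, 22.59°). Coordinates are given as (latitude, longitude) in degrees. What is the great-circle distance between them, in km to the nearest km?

Let φ₁ = 0.4407 rad, φ₂ = 0.6175 rad, and Δλ = 0.4187 rad.
cos c = sin φ₁ sin φ₂ + cos φ₁ cos φ₂ cos Δλ = (0.4266)(0.5790) + (0.9045)(0.8153)(0.9136) = 0.92071,
so c = arccos(0.92071) = 0.40090 rad.
Distance = R·c = 1737.4 × 0.4009 ≈ 697 km.

697 km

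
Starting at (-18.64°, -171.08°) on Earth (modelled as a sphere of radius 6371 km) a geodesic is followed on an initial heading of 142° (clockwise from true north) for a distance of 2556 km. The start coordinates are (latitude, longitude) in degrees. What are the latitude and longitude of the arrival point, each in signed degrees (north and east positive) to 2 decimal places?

-35.86°, -153.82°

Angular distance δ = d/R = 2556/6371 = 0.40119 rad; initial bearing θ = 2.4784 rad.
sin φ₂ = sin φ₁ cos δ + cos φ₁ sin δ cos θ = (-0.3196)(0.9206) + (0.9475)(0.3905)(-0.7880) = -0.5858, so φ₂ = -35.86°.
Δλ = atan2(sin θ sin δ cos φ₁, cos δ − sin φ₁ sin φ₂) = atan2(0.2278, 0.7334) = 17.257°.
λ₂ = -171.080° + 17.257° = -153.82°.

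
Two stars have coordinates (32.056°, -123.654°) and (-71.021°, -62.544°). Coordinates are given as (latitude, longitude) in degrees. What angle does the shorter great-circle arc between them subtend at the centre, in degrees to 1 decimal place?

111.6°

Let φ₁ = 0.5595 rad, φ₂ = -1.2396 rad, and Δλ = 1.0666 rad.
cos c = sin φ₁ sin φ₂ + cos φ₁ cos φ₂ cos Δλ = (0.5307)(-0.9456) + (0.8475)(0.3252)(0.4831) = -0.36873,
so c = arccos(-0.36873) = 1.94844 rad.
So the angular separation is 111.6°.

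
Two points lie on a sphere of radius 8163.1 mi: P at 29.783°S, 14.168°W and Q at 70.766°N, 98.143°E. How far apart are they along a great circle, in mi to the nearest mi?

17849 mi

Let φ₁ = -0.5198 rad, φ₂ = 1.2351 rad, and Δλ = 1.9602 rad.
cos c = sin φ₁ sin φ₂ + cos φ₁ cos φ₂ cos Δλ = (-0.4967)(0.9442) + (0.8679)(0.3294)(-0.3796) = -0.57753,
so c = arccos(-0.57753) = 2.18650 rad.
Distance = R·c = 8163.1 × 2.1865 ≈ 17849 mi.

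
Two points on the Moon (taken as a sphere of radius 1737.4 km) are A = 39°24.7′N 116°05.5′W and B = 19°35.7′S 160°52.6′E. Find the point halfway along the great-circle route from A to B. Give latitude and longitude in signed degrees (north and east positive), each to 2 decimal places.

13.08°, -162.61°

Central angle δ = 1.6957 rad. Interpolating on the sphere with fraction f = 0.5:
P = [sin((1−f)δ)·A + sin(fδ)·B] / sin δ = 0.7558·A + 0.7558·B in Cartesian coordinates,
giving P = (-0.9295, -0.2911, 0.2264), i.e. latitude 13.08°, longitude -162.61°.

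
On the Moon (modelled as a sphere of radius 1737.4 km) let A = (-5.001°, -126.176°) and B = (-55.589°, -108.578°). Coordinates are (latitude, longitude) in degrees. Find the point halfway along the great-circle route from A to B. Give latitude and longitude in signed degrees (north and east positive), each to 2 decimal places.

The central angle between A and B is δ = 0.9166 rad.
With f = 0.5, the slerp weights are sin((1−f)δ)/sin δ = 0.5575 and sin(fδ)/sin δ = 0.5575.
Weighted sum of the unit vectors: (0.5575)·(-0.5880,-0.8041,-0.0872) + (0.5575)·(-0.1800,-0.5357,-0.8250) = (-0.4282, -0.7470, -0.5086).
Converting back: φ = atan2(z, √(x²+y²)) = -30.57°, λ = atan2(y, x) = -119.82°.

-30.57°, -119.82°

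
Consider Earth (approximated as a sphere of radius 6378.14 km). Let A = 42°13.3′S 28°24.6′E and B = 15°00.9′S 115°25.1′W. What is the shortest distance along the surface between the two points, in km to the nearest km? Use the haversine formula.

In radians: φ₁ = -0.7369, φ₂ = -0.2621, Δλ = -143.828° = -2.5103 rad.
Haversine: a = sin²(Δφ/2) + cos φ₁ cos φ₂ sin²(Δλ/2) = 0.0553 + (0.7406)(0.9659)(0.9036) = 0.70165.
Central angle c = 2·arcsin(√a) = 1.98592 rad.
Distance = R·c = 6378.14 × 1.9859 ≈ 12666 km.

12666 km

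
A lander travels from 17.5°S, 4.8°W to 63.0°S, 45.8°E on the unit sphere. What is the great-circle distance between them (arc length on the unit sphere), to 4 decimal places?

0.9971

Let φ₁ = -0.3054 rad, φ₂ = -1.0996 rad, and Δλ = 0.8831 rad.
Haversine: a = sin²(Δφ/2) + cos φ₁ cos φ₂ sin²(Δλ/2) = 0.1495 + (0.9537)(0.4540)(0.1826) = 0.22862.
Central angle c = 2·arcsin(√a) = 0.99708 rad.
On the unit sphere the arc length equals the central angle: 0.9971.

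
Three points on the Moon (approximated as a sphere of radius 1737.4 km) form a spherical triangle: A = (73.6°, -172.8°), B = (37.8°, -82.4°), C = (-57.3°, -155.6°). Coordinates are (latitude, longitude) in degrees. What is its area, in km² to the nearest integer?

Side lengths (central angles): a = 1.9740, b = 2.2937, c = 0.9442 rad; semiperimeter s = 2.6059.
By l'Huilier's theorem, tan(E/4) = √[tan(s/2) tan((s−a)/2) tan((s−b)/2) tan((s−c)/2)], giving spherical excess E = 1.7021 rad.
Area = E·R² = 1.7021 × (1737.4)² ≈ 5137886 km².

5137886 km²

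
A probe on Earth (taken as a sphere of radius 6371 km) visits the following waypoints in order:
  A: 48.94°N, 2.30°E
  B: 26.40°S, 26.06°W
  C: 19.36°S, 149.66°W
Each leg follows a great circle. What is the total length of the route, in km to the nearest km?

20923 km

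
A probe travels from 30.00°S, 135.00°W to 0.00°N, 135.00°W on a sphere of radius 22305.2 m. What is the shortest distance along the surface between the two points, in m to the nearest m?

With latitudes φ₁ = -30.000°, φ₂ = 0.000° and longitude difference Δλ = 0.000°:
Haversine: a = sin²(Δφ/2) + cos φ₁ cos φ₂ sin²(Δλ/2) = 0.0670 + (0.8660)(1.0000)(0.0000) = 0.06699.
Central angle c = 2·arcsin(√a) = 0.52360 rad.
Distance = R·c = 22305.2 × 0.5236 ≈ 11679 m.

11679 m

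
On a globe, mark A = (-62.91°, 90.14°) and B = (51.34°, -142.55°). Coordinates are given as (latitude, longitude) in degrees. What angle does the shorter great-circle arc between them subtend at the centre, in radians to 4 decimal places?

Let φ₁ = -1.0980 rad, φ₂ = 0.8961 rad, and Δλ = 2.2220 rad.
cos c = sin φ₁ sin φ₂ + cos φ₁ cos φ₂ cos Δλ = (-0.8903)(0.7809) + (0.4554)(0.6247)(-0.6061) = -0.86763,
so c = arccos(-0.86763) = 2.62121 rad.
So the angular separation is 2.6212 rad.

2.6212 rad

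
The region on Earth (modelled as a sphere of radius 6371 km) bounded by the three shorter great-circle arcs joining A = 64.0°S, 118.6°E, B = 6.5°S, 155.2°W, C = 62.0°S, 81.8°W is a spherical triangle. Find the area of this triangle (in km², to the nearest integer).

Side lengths (central angles): a = 1.3354, b = 0.9264, c = 1.4398 rad; semiperimeter s = 1.8508.
By l'Huilier's theorem, tan(E/4) = √[tan(s/2) tan((s−a)/2) tan((s−b)/2) tan((s−c)/2)], giving spherical excess E = 0.7536 rad.
Area = E·R² = 0.7536 × (6371)² ≈ 30588485 km².

30588485 km²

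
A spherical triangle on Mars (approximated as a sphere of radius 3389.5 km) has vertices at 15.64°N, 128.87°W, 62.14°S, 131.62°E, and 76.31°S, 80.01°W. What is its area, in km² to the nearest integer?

9652467 km²

Side lengths (central angles): a = 0.7001, b = 1.6830, c = 1.8888 rad; semiperimeter s = 2.1360.
By l'Huilier's theorem, tan(E/4) = √[tan(s/2) tan((s−a)/2) tan((s−b)/2) tan((s−c)/2)], giving spherical excess E = 0.8402 rad.
Area = E·R² = 0.8402 × (3389.5)² ≈ 9652467 km².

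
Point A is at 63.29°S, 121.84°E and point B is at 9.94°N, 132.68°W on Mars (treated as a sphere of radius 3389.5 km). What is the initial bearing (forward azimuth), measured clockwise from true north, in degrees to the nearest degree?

99°

Δλ = 105.480° = 1.8410 rad.
y = sin Δλ · cos φ₂ = (0.9637)(0.9850) = 0.9493
x = cos φ₁ sin φ₂ − sin φ₁ cos φ₂ cos Δλ = (0.4495)(0.1726) − (-0.8933)(0.9850)(-0.2669) = -0.1573
θ = atan2(y, x) = 99.41°, so the bearing is 99°.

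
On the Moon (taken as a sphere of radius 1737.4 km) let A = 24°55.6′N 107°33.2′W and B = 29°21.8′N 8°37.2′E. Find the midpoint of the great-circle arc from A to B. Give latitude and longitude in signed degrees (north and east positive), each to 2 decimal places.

Central angle δ = 1.7132 rad. Interpolating on the sphere with fraction f = 0.5:
P = [sin((1−f)δ)·A + sin(fδ)·B] / sin δ = 0.7634·A + 0.7634·B in Cartesian coordinates,
giving P = (0.4490, -0.5603, 0.6960), i.e. latitude 44.11°, longitude -51.29°.

44.11°, -51.29°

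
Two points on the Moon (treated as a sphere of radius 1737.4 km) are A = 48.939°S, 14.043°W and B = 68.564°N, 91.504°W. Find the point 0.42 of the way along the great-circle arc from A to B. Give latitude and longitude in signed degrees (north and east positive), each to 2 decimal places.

Central angle δ = 2.2780 rad. Interpolating on the sphere with fraction f = 0.42:
P = [sin((1−f)δ)·A + sin(fδ)·B] / sin δ = 1.2748·A + 1.0752·B in Cartesian coordinates,
giving P = (0.8020, -0.5960, 0.0397), i.e. latitude 2.27°, longitude -36.62°.

2.27°, -36.62°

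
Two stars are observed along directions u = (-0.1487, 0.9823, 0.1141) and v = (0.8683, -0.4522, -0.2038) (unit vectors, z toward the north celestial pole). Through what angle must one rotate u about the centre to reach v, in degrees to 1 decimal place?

u·v = -0.5966; |u| = 1.0000, |v| = 1.0000.
cos θ = (u·v)/(|u||v|) = -0.5966, so θ = 126.6°.

126.6°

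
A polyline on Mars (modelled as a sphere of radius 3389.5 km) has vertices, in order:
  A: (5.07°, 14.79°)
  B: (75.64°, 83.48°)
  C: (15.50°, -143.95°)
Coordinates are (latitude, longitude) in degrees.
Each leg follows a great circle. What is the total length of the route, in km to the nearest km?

Leg A→B: central angle 1.3945 rad, distance 4726.6 km.
Leg B→C: central angle 1.4734 rad, distance 4994.2 km.
Total: 4726.6 + 4994.2 ≈ 9721 km.

9721 km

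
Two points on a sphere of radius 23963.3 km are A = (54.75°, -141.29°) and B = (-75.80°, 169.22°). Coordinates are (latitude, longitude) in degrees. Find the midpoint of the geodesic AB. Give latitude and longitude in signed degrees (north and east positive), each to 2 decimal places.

Central angle δ = 2.3458 rad. Interpolating on the sphere with fraction f = 0.5:
P = [sin((1−f)δ)·A + sin(fδ)·B] / sin δ = 1.2904·A + 1.2904·B in Cartesian coordinates,
giving P = (-0.8921, -0.4065, -0.1972), i.e. latitude -11.37°, longitude -155.50°.

-11.37°, -155.50°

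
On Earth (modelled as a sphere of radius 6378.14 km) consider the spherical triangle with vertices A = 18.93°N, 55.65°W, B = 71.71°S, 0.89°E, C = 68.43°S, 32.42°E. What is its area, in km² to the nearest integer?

6259826 km²

Side lengths (central angles): a = 0.1935, b = 1.8650, c = 1.7157 rad; semiperimeter s = 1.8871.
By l'Huilier's theorem, tan(E/4) = √[tan(s/2) tan((s−a)/2) tan((s−b)/2) tan((s−c)/2)], giving spherical excess E = 0.1539 rad.
Area = E·R² = 0.1539 × (6378.14)² ≈ 6259826 km².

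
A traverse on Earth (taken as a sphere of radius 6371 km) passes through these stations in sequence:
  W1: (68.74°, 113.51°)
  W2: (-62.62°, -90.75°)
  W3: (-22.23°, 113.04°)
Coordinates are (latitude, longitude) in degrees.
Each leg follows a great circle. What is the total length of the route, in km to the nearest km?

29074 km

Leg W1→W2: central angle 2.9391 rad, distance 18725.2 km.
Leg W2→W3: central angle 1.6244 rad, distance 10349.1 km.
Total: 18725.2 + 10349.1 ≈ 29074 km.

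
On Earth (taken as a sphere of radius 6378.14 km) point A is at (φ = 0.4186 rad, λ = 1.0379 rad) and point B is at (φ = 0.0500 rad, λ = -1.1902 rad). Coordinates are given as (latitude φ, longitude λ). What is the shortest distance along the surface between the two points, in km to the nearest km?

13636 km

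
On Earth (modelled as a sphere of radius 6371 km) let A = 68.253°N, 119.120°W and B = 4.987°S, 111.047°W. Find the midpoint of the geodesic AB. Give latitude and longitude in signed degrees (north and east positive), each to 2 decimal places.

31.68°, -113.23°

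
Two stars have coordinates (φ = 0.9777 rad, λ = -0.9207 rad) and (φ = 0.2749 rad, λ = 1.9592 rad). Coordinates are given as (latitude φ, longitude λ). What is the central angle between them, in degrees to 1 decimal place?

Let φ₁ = 0.9777 rad, φ₂ = 0.2749 rad, and Δλ = 2.8799 rad.
cos c = sin φ₁ sin φ₂ + cos φ₁ cos φ₂ cos Δλ = (0.8292)(0.2715) + (0.5589)(0.9625)(-0.9660) = -0.29454,
so c = arccos(-0.29454) = 1.86977 rad.
So the angular separation is 107.1°.

107.1°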